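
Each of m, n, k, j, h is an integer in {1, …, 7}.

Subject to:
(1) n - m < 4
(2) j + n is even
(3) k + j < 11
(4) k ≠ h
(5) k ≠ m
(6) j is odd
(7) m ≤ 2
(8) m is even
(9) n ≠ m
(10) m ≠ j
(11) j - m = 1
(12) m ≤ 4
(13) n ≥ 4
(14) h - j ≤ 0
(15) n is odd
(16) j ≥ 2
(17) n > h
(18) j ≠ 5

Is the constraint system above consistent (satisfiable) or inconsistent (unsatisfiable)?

Satisfiable

One satisfying assignment is m = 2, n = 5, k = 6, j = 3, h = 2.
For the less obvious constraints — constraint 1: n - m = 3; constraint 3: k + j = 9; constraint 11: j - m = 1 — and the others hold by inspection.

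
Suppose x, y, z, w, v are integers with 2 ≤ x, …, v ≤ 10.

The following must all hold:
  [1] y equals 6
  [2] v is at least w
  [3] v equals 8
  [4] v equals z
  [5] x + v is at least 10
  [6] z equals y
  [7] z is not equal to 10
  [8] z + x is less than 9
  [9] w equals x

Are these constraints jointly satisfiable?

Unsatisfiable

Constraint 3 fixes v = 8 and constraint 1 fixes y = 6. Constraints 4 and 6 give v = z = y, so v = y. But 8 ≠ 6 — contradiction.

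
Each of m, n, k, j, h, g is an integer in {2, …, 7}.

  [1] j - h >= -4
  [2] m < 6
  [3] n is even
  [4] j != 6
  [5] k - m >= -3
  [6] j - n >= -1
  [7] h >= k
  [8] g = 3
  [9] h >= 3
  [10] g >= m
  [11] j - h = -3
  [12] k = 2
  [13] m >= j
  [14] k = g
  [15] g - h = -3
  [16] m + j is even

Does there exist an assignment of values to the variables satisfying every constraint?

Unsatisfiable

Constraint 12 fixes k = 2 and constraint 8 fixes g = 3, but constraint 14 requires k = g. Since 2 ≠ 3, contradiction.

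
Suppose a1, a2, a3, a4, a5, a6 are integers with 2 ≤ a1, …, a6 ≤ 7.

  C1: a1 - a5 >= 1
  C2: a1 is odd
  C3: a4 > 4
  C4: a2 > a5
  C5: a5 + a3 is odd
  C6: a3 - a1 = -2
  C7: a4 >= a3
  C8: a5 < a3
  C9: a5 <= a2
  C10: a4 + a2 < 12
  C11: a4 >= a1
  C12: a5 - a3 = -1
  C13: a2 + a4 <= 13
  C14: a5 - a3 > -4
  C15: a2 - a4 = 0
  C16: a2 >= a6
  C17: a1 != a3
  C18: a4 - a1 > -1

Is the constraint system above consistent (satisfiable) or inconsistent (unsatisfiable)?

The assignment a1 = 5, a2 = 5, a3 = 3, a4 = 5, a5 = 2, a6 = 5 works:
  constraint 1 holds since a1 - a5 = 3.
  constraint 6 holds since a3 - a1 = -2.
  constraint 10 holds since a4 + a2 = 10.
The rest check out directly.

Satisfiable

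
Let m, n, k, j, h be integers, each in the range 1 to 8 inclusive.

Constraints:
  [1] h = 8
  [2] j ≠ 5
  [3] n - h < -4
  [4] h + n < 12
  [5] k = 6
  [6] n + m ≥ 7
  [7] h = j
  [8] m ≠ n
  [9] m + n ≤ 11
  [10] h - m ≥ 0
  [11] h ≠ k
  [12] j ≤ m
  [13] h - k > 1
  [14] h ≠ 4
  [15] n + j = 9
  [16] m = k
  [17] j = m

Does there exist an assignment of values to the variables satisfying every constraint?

Unsatisfiable

Constraint 1 fixes h = 8 and constraint 5 fixes k = 6. Constraints 7, 16, and 17 give h = j = m = k, so h = k. But 8 ≠ 6 — contradiction.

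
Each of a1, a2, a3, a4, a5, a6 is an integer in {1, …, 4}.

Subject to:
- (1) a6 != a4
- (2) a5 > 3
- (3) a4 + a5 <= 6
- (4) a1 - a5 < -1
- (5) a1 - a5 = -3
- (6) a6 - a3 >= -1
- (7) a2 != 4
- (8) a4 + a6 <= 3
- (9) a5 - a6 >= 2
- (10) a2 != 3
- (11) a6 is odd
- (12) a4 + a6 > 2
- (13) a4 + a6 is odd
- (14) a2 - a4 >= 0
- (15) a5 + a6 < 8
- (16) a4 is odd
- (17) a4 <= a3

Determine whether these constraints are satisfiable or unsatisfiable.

Constraint 16 makes a4 odd and constraint 11 makes a6 odd, so a4 + a6 must be even. Constraint 13 says a4 + a6 is odd — contradiction.

Unsatisfiable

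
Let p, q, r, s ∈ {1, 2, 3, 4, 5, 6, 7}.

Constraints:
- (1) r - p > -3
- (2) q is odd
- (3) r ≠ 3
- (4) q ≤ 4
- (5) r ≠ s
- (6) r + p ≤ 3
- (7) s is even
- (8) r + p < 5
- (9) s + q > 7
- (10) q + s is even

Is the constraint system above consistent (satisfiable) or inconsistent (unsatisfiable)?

Constraint 2 makes q odd and constraint 7 makes s even, so q + s must be odd. Constraint 10 says q + s is even — contradiction.

Unsatisfiable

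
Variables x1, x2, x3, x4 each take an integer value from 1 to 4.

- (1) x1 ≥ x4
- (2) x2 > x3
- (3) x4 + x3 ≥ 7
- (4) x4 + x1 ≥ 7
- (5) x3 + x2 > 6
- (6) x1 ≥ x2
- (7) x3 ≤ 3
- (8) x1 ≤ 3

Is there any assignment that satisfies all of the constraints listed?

From constraints 1 and 8: x4 ≤ x1 ≤ 3. From constraint 7: x3 ≤ 3. Hence x4 + x3 ≤ 6. But constraint 3 requires x4 + x3 ≥ 7, and 7 > 6. Contradiction.

Unsatisfiable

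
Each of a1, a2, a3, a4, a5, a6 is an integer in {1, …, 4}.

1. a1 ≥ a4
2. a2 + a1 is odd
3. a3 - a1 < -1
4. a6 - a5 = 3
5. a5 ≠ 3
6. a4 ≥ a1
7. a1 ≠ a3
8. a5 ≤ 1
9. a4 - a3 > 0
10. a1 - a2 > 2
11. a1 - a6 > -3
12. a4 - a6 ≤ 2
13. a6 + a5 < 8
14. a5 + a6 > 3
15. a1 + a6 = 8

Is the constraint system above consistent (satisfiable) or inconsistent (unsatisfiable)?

Satisfiable

Setting (a1, a2, a3, a4, a5, a6) = (4, 1, 2, 4, 1, 4) satisfies everything: constraint 3: a3 - a1 = -2; constraint 4: a6 - a5 = 3, and the others follow.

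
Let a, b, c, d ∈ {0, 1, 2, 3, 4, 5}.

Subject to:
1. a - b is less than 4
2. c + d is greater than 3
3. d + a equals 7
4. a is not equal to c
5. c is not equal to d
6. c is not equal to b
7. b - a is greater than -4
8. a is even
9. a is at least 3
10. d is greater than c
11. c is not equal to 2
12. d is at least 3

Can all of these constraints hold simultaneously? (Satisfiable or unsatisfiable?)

One satisfying assignment is a = 4, b = 3, c = 1, d = 3.
For the less obvious constraints — constraint 1: a - b = 1; constraint 2: c + d = 4; constraint 3: d + a = 7 — and the others hold by inspection.

Satisfiable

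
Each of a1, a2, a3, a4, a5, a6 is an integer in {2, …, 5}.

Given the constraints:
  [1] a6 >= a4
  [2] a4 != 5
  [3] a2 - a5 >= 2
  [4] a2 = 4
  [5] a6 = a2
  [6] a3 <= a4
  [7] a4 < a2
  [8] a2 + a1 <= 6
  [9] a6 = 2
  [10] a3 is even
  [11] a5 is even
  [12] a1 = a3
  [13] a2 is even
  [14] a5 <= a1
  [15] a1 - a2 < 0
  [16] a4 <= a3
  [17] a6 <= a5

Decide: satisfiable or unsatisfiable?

Unsatisfiable

Constraint 9 fixes a6 = 2 and constraint 4 fixes a2 = 4, but constraint 5 requires a6 = a2. Since 2 ≠ 4, contradiction.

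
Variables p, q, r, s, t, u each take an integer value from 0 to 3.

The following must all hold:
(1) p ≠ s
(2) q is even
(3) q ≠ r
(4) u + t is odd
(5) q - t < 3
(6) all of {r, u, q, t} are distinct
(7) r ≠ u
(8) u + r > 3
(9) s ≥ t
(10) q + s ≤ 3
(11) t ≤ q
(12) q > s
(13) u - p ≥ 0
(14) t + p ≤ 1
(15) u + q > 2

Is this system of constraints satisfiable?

Satisfiable

Setting (p, q, r, s, t, u) = (1, 2, 1, 0, 0, 3) satisfies everything: constraint 5: q - t = 2; constraint 8: u + r = 4; constraint 10: q + s = 2, and the others follow.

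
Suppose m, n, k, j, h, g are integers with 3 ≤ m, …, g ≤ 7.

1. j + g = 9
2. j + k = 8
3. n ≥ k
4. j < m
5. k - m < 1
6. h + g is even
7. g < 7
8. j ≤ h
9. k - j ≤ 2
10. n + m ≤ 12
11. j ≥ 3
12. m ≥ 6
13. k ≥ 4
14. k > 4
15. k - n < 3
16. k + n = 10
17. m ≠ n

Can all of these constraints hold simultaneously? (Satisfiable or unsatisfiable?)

Take m = 6, n = 5, k = 5, j = 3, h = 6, g = 6. Then constraint 1: j + g = 9; constraint 2: j + k = 8, and every other listed constraint is also met.

Satisfiable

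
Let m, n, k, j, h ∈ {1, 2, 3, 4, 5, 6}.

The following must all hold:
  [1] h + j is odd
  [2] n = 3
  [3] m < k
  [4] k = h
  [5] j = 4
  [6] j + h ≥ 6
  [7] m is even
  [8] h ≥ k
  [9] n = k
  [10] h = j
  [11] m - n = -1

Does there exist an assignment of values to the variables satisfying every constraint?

Constraint 2 fixes n = 3 and constraint 5 fixes j = 4. Constraints 4, 9, and 10 give n = k = h = j, so n = j. But 3 ≠ 4 — contradiction.

Unsatisfiable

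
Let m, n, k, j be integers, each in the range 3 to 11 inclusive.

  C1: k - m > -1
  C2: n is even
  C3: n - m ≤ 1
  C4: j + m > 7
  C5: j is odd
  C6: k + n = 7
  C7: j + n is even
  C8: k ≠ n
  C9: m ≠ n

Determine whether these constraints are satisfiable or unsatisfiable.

Unsatisfiable

Constraint 5 makes j odd and constraint 2 makes n even, so j + n must be odd. Constraint 7 says j + n is even — contradiction.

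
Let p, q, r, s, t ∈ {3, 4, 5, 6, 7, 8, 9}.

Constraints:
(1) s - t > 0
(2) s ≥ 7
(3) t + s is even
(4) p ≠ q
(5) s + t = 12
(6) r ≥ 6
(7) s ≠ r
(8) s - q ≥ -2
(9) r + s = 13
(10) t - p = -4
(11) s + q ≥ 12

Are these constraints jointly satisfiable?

Setting (p, q, r, s, t) = (9, 6, 6, 7, 5) satisfies everything: constraint 1: s - t = 2; constraint 5: s + t = 12; constraint 8: s - q = 1, and the others follow.

Satisfiable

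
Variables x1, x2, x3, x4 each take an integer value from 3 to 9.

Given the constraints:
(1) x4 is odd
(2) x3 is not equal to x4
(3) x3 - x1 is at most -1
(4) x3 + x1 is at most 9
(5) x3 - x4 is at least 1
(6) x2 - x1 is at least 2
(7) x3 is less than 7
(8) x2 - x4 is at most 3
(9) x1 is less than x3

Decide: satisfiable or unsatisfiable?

Constraints 3, 5, 6, and 8 give x3 − x4 ≥ 1, x4 − x2 ≥ -3, x2 − x1 ≥ 2, x1 − x3 ≥ 1.
Adding all 4 inequalities: the left sides telescope to 0, and the right sides sum to 1 + (-3) + 2 + 1 = 1. So 0 ≥ 1, which is false.

Unsatisfiable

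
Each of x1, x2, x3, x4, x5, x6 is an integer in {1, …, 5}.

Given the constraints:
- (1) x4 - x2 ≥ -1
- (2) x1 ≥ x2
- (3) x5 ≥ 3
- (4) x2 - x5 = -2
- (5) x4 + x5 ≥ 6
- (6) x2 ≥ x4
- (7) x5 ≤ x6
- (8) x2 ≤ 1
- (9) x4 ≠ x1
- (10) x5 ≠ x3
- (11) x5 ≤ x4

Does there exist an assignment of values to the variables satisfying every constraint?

From constraints 3 and 11: x4 ≥ x5 and x5 ≥ 3, so x4 ≥ 3. From constraints 6 and 8: x4 ≤ x2 and x2 ≤ 1, so x4 ≤ 1. But 1 < 3, so no value of x4 works.

Unsatisfiable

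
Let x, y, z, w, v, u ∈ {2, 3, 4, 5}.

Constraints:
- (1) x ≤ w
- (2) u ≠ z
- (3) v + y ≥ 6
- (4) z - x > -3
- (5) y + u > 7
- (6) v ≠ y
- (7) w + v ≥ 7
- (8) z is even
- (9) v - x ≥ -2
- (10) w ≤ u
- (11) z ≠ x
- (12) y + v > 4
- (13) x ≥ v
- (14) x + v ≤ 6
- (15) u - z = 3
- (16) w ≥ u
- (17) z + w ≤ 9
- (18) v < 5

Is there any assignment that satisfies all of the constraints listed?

Satisfiable

Take x = 4, y = 4, z = 2, w = 5, v = 2, u = 5. Then constraint 3: v + y = 6; constraint 4: z - x = -2; constraint 5: y + u = 9, and every other listed constraint is also met.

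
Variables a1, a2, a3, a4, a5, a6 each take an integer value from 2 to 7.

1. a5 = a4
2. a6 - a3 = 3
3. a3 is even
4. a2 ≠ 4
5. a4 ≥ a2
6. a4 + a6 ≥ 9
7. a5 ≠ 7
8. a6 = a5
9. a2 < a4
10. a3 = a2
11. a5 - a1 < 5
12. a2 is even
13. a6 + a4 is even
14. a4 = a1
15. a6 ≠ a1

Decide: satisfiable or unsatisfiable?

Unsatisfiable

From constraints 1, 8, and 14, a6 = a5 = a4 = a1, so a6 = a1. But constraint 15 says a6 ≠ a1. Contradiction.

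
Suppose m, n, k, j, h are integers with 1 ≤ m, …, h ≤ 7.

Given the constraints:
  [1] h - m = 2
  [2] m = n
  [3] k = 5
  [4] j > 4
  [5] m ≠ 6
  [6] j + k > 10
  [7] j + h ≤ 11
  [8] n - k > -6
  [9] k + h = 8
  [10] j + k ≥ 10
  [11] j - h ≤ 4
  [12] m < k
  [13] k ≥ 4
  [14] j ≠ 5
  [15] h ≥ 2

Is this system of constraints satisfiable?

Take m = 1, n = 1, k = 5, j = 6, h = 3. Then constraint 1: h - m = 2; constraint 6: j + k = 11, and every other listed constraint is also met.

Satisfiable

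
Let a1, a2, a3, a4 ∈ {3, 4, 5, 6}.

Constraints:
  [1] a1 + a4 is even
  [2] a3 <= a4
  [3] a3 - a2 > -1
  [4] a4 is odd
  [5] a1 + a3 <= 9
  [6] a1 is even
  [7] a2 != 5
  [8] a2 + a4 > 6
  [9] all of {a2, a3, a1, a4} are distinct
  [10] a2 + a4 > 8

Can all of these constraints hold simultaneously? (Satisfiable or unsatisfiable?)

Constraint 6 makes a1 even and constraint 4 makes a4 odd, so a1 + a4 must be odd. Constraint 1 says a1 + a4 is even — contradiction.

Unsatisfiable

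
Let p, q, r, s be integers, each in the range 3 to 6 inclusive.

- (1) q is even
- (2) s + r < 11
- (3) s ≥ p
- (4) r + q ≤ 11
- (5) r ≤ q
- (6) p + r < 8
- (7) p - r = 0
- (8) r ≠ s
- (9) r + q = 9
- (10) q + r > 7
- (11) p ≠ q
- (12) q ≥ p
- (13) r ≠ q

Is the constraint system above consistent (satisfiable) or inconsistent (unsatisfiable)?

Try p = 3, q = 6, r = 3, s = 5.
Check constraint 2: s + r = 8; constraint 4: r + q = 9. The remaining constraints are straightforward to verify.

Satisfiable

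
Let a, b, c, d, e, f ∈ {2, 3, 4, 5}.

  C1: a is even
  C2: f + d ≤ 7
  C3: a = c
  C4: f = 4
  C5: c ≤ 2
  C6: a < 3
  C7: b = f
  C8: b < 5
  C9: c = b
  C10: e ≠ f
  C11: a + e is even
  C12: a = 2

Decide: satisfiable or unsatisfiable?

Constraint 12 fixes a = 2 and constraint 4 fixes f = 4. Constraints 3, 7, and 9 give a = c = b = f, so a = f. But 2 ≠ 4 — contradiction.

Unsatisfiable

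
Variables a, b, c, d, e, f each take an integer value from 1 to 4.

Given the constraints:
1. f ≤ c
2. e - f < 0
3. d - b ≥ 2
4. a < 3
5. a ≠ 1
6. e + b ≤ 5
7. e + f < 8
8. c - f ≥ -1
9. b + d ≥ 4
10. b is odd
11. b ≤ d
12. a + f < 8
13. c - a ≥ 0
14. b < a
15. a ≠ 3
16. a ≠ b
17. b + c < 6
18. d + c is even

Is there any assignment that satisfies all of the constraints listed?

Try a = 2, b = 1, c = 4, d = 4, e = 1, f = 4.
Check constraint 2: e - f = -3; constraint 3: d - b = 3. The remaining constraints are straightforward to verify.

Satisfiable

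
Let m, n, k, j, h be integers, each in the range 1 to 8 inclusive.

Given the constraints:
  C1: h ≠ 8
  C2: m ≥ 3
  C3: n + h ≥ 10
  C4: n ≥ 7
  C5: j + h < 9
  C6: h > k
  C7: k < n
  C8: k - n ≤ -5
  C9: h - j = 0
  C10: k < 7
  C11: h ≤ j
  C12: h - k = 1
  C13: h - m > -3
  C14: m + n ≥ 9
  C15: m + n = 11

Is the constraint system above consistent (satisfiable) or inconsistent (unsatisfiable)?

Satisfiable

Try m = 4, n = 7, k = 2, j = 3, h = 3.
Check constraint 3: n + h = 10; constraint 5: j + h = 6; constraint 8: k - n = -5. The remaining constraints are straightforward to verify.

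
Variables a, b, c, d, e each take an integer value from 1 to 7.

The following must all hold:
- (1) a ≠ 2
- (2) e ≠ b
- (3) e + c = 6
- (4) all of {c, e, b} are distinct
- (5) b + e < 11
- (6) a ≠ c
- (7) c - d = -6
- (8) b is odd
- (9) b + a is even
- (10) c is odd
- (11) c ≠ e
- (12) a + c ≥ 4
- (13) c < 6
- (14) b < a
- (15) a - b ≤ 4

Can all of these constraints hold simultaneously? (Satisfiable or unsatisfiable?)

Satisfiable

The assignment a = 5, b = 3, c = 1, d = 7, e = 5 works:
  constraint 3 holds since e + c = 6.
  constraint 5 holds since b + e = 8.
  constraint 7 holds since c - d = -6.
The rest check out directly.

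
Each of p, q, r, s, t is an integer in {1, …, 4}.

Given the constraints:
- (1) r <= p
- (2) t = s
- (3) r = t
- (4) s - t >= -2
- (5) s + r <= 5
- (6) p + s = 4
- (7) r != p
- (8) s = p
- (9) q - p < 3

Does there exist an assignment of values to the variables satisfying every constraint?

Unsatisfiable

From constraints 2, 3, and 8, r = t = s = p, so r = p. But constraint 7 says r ≠ p. Contradiction.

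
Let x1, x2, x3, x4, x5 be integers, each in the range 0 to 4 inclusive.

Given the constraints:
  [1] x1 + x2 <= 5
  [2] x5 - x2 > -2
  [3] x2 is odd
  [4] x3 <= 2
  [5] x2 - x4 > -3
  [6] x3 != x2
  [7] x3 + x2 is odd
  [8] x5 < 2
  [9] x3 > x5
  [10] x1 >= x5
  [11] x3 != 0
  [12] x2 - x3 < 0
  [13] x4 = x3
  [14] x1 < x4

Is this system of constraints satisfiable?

Satisfiable

The assignment x1 = 1, x2 = 1, x3 = 2, x4 = 2, x5 = 1 works:
  constraint 1 holds since x1 + x2 = 2.
  constraint 2 holds since x5 - x2 = 0.
The rest check out directly.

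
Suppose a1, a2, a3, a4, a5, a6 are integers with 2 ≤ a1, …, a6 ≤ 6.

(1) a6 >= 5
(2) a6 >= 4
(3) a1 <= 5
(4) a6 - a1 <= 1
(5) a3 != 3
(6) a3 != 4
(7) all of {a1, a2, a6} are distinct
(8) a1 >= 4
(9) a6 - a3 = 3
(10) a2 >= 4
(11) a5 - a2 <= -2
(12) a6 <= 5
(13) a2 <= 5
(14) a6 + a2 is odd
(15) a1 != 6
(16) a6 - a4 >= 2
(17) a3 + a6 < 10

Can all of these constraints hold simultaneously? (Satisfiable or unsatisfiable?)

Unsatisfiable

Constraints 2, 3, 8, 10, 12, and 13 confine each of a1, a2, a6 to the 2 values {4, 5}.
Constraint 7 requires all 3 of them to be distinct, but only 2 values are available — impossible by the pigeonhole principle.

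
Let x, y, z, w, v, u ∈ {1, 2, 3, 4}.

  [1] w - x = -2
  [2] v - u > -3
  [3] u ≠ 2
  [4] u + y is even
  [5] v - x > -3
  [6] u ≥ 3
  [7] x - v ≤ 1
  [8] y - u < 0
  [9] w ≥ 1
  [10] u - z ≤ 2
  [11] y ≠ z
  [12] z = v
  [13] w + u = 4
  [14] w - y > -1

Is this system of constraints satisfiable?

Satisfiable

Setting (x, y, z, w, v, u) = (3, 1, 3, 1, 3, 3) satisfies everything: constraint 1: w - x = -2; constraint 2: v - u = 0, and the others follow.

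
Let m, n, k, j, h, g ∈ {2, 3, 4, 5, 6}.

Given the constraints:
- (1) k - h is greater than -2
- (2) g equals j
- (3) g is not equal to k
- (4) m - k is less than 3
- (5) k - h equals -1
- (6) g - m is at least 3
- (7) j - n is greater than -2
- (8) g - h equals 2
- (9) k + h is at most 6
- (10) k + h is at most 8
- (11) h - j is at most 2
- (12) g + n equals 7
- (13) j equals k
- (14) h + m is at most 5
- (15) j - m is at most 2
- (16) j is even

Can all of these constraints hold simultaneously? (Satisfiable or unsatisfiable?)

From constraints 2 and 13, g = j = k, so g = k. But constraint 3 says g ≠ k. Contradiction.

Unsatisfiable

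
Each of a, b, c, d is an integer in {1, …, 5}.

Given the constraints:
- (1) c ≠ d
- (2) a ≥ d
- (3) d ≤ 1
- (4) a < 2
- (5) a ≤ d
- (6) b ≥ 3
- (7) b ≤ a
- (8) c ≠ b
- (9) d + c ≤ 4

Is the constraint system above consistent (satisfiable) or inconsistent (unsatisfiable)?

Unsatisfiable

From constraints 6 and 7: a ≥ b and b ≥ 3, so a ≥ 3. From constraints 3 and 5: a ≤ d and d ≤ 1, so a ≤ 1. But 1 < 3, so no value of a works.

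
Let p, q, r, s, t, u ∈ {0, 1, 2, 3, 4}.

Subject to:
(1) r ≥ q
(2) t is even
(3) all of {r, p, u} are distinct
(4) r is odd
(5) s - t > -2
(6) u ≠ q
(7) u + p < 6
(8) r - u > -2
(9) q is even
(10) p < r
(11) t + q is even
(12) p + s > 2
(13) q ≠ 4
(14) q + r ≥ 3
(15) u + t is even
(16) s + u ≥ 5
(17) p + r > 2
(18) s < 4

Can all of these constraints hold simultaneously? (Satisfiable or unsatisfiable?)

One satisfying assignment is p = 1, q = 2, r = 3, s = 3, t = 4, u = 4.
For the less obvious constraints — constraint 5: s - t = -1; constraint 7: u + p = 5; constraint 8: r - u = -1 — and the others hold by inspection.

Satisfiable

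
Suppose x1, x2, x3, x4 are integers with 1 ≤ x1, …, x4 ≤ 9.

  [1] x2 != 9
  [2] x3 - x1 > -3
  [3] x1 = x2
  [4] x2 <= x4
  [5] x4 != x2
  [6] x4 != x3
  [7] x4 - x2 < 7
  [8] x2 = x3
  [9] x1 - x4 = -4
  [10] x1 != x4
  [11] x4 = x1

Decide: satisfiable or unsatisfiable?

From constraints 3, 8, and 11, x4 = x1 = x2 = x3, so x4 = x3. But constraint 6 says x4 ≠ x3. Contradiction.

Unsatisfiable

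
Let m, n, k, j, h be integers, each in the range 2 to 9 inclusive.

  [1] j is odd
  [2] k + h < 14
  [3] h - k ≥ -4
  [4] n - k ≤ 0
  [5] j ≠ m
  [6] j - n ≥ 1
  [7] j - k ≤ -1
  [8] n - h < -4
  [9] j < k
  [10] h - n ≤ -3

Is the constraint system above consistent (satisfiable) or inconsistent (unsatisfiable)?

Constraints 3, 6, 7, and 10 give k − j ≥ 1, j − n ≥ 1, n − h ≥ 3, h − k ≥ -4.
Adding all 4 inequalities: the left sides telescope to 0, and the right sides sum to 1 + 1 + 3 + (-4) = 1. So 0 ≥ 1, which is false.

Unsatisfiable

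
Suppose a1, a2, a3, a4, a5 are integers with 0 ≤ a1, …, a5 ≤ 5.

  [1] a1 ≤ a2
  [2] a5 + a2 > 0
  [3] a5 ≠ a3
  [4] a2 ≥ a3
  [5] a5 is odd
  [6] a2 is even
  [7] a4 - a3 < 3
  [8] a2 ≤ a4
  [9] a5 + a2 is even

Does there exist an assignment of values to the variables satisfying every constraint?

Constraint 5 makes a5 odd and constraint 6 makes a2 even, so a5 + a2 must be odd. Constraint 9 says a5 + a2 is even — contradiction.

Unsatisfiable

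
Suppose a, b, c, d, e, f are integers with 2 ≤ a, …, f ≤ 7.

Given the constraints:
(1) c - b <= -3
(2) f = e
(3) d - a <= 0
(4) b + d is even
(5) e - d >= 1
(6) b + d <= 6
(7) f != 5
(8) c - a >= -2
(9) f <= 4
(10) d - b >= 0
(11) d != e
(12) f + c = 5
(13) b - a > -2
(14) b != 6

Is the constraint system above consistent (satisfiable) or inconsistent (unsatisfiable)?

Constraints 1, 3, 8, and 10 give b − c ≥ 3, c − a ≥ -2, a − d ≥ 0, d − b ≥ 0.
Adding all 4 inequalities: the left sides telescope to 0, and the right sides sum to 3 + (-2) + 0 + 0 = 1. So 0 ≥ 1, which is false.

Unsatisfiable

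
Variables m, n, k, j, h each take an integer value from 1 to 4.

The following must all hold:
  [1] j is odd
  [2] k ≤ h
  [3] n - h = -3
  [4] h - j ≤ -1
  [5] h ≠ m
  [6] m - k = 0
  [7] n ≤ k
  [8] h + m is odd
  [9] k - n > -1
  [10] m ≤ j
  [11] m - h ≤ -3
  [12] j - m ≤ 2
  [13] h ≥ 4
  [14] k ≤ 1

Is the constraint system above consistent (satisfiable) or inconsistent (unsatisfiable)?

Constraints 4, 11, and 12 give m − j ≥ -2, j − h ≥ 1, h − m ≥ 3.
Adding all 3 inequalities: the left sides telescope to 0, and the right sides sum to (-2) + 1 + 3 = 2. So 0 ≥ 2, which is false.

Unsatisfiable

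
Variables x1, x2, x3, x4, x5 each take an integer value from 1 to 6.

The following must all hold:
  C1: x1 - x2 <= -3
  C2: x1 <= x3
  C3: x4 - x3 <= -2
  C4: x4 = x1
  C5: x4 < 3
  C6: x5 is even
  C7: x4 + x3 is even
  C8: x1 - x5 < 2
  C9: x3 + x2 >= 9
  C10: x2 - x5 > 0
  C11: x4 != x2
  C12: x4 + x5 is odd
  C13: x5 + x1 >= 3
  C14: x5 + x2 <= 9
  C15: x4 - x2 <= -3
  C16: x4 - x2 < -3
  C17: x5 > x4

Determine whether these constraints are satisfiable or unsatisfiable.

One satisfying assignment is x1 = 1, x2 = 5, x3 = 5, x4 = 1, x5 = 2.
For the less obvious constraints — constraint 1: x1 - x2 = -4; constraint 3: x4 - x3 = -4; constraint 8: x1 - x5 = -1 — and the others hold by inspection.

Satisfiable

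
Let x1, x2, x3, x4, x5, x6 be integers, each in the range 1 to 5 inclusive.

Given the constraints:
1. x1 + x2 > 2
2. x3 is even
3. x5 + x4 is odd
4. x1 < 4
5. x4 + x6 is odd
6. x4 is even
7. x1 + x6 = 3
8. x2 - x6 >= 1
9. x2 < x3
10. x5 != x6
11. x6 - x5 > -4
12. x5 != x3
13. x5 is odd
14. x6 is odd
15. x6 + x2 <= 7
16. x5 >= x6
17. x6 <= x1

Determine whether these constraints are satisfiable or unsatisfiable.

The assignment x1 = 2, x2 = 3, x3 = 4, x4 = 4, x5 = 3, x6 = 1 works:
  constraint 1 holds since x1 + x2 = 5.
  constraint 7 holds since x1 + x6 = 3.
  constraint 8 holds since x2 - x6 = 2.
The rest check out directly.

Satisfiable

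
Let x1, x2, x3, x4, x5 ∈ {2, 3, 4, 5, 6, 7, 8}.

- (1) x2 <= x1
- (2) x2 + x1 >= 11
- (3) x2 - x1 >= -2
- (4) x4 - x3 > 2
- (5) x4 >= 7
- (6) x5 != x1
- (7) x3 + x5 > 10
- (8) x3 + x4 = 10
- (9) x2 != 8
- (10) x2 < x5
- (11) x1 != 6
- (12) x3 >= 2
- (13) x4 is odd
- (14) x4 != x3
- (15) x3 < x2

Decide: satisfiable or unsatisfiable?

Take x1 = 7, x2 = 7, x3 = 3, x4 = 7, x5 = 8. Then constraint 2: x2 + x1 = 14; constraint 3: x2 - x1 = 0; constraint 4: x4 - x3 = 4, and every other listed constraint is also met.

Satisfiable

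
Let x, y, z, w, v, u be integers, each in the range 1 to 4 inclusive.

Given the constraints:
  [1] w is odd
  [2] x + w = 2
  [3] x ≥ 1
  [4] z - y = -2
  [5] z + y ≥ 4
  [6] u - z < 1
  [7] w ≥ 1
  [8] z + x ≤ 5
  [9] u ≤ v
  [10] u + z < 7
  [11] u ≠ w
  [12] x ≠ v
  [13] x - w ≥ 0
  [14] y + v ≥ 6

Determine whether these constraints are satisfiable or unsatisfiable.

The assignment x = 1, y = 4, z = 2, w = 1, v = 3, u = 2 works:
  constraint 2 holds since x + w = 2.
  constraint 4 holds since z - y = -2.
The rest check out directly.

Satisfiable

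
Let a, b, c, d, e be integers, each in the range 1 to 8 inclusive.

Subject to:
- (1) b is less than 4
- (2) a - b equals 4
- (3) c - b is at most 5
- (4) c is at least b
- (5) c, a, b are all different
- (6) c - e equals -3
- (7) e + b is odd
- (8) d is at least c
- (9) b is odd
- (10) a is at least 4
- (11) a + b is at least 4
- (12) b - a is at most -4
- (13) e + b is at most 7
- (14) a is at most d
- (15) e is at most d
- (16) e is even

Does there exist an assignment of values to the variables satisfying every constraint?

Setting (a, b, c, d, e) = (5, 1, 3, 7, 6) satisfies everything: constraint 2: a - b = 4; constraint 3: c - b = 2; constraint 6: c - e = -3, and the others follow.

Satisfiable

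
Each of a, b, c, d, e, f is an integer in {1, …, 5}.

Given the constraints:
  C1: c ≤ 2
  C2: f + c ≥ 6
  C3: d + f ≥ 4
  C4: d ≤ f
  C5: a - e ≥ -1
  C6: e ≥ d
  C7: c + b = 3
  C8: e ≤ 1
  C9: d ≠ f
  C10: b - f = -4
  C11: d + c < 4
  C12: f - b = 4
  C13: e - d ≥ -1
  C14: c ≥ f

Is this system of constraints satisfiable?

From constraints 6 and 8: d ≤ e ≤ 1. From constraints 1 and 14: f ≤ c ≤ 2. Hence d + f ≤ 3. But constraint 3 requires d + f ≥ 4, and 4 > 3. Contradiction.

Unsatisfiable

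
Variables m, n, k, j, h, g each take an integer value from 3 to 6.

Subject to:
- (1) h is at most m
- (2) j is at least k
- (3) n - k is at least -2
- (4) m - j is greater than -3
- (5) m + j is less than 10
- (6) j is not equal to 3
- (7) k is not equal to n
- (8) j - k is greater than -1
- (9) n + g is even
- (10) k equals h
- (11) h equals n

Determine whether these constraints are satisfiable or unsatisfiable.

From constraints 10 and 11, k = h = n, so k = n. But constraint 7 says k ≠ n. Contradiction.

Unsatisfiable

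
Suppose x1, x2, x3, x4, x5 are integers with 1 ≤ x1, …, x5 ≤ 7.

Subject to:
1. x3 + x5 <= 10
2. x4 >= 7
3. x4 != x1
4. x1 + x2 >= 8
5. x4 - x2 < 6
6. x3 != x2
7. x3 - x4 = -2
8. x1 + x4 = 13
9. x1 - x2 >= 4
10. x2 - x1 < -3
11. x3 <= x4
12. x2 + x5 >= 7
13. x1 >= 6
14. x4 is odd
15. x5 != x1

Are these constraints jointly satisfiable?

Satisfiable

Try x1 = 6, x2 = 2, x3 = 5, x4 = 7, x5 = 5.
Check constraint 1: x3 + x5 = 10; constraint 4: x1 + x2 = 8; constraint 5: x4 - x2 = 5. The remaining constraints are straightforward to verify.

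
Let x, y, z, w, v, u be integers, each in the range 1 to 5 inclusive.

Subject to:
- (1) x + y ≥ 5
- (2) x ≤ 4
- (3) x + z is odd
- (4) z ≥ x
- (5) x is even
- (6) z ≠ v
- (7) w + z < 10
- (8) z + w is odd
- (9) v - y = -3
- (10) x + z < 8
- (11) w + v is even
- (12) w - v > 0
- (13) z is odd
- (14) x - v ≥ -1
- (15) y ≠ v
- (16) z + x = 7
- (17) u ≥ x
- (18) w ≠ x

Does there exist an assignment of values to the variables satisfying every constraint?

One satisfying assignment is x = 2, y = 5, z = 5, w = 4, v = 2, u = 5.
For the less obvious constraints — constraint 1: x + y = 7; constraint 7: w + z = 9; constraint 9: v - y = -3 — and the others hold by inspection.

Satisfiable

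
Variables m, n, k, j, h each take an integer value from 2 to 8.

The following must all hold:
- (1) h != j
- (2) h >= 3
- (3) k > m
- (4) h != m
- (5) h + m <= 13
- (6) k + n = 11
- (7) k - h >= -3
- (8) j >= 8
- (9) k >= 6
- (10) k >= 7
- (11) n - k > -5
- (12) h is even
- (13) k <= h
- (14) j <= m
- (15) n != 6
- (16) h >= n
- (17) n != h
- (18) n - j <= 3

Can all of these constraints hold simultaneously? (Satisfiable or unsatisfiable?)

From constraints 10 and 13: h ≥ k ≥ 7. From constraints 8 and 14: m ≥ j ≥ 8. Hence h + m ≥ 15. But constraint 5 requires h + m ≤ 13, and 13 < 15. Contradiction.

Unsatisfiable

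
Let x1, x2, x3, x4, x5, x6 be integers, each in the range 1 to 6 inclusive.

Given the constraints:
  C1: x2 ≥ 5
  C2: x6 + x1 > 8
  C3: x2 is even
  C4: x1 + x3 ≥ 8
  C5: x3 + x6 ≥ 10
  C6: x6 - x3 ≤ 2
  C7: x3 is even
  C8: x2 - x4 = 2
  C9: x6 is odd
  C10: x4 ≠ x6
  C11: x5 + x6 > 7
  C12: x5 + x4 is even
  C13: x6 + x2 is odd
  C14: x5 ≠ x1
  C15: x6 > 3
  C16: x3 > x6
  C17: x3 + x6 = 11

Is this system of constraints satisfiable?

Take x1 = 5, x2 = 6, x3 = 6, x4 = 4, x5 = 4, x6 = 5. Then constraint 2: x6 + x1 = 10; constraint 4: x1 + x3 = 11; constraint 5: x3 + x6 = 11, and every other listed constraint is also met.

Satisfiable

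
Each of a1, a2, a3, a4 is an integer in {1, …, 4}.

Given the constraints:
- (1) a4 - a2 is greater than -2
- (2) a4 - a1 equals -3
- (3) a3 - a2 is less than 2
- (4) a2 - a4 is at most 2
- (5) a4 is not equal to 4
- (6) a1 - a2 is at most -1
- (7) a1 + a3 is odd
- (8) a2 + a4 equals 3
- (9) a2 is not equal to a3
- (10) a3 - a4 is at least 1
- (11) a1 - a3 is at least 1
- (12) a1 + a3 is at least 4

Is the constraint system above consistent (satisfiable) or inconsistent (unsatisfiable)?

Constraints 4, 6, 10, and 11 give a4 − a2 ≥ -2, a2 − a1 ≥ 1, a1 − a3 ≥ 1, a3 − a4 ≥ 1.
Adding all 4 inequalities: the left sides telescope to 0, and the right sides sum to (-2) + 1 + 1 + 1 = 1. So 0 ≥ 1, which is false.

Unsatisfiable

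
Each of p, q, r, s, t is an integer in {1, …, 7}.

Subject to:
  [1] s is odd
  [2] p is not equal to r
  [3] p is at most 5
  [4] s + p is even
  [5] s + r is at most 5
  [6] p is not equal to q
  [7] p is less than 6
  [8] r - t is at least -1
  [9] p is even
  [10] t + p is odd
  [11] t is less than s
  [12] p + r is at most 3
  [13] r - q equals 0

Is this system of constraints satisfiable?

Constraint 1 makes s odd and constraint 9 makes p even, so s + p must be odd. Constraint 4 says s + p is even — contradiction.

Unsatisfiable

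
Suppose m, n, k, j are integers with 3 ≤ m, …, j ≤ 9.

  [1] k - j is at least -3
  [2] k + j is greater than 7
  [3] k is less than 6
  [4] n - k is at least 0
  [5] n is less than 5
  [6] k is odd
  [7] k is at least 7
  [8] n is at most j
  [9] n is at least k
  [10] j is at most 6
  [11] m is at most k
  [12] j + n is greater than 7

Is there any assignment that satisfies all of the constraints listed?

Unsatisfiable

From constraints 7 and 9: n ≥ k and k ≥ 7, so n ≥ 7. From constraints 8 and 10: n ≤ j and j ≤ 6, so n ≤ 6. But 6 < 7, so no value of n works.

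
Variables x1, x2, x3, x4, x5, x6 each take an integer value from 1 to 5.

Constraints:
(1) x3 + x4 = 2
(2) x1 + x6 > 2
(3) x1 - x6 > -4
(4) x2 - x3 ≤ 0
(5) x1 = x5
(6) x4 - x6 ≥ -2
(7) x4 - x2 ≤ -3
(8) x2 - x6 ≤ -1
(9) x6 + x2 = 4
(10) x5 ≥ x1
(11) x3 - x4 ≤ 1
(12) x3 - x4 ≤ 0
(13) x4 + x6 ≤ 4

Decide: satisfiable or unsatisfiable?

Constraints 4, 7, and 11 give x4 − x3 ≥ -1, x3 − x2 ≥ 0, x2 − x4 ≥ 3.
Adding all 3 inequalities: the left sides telescope to 0, and the right sides sum to (-1) + 0 + 3 = 2. So 0 ≥ 2, which is false.

Unsatisfiable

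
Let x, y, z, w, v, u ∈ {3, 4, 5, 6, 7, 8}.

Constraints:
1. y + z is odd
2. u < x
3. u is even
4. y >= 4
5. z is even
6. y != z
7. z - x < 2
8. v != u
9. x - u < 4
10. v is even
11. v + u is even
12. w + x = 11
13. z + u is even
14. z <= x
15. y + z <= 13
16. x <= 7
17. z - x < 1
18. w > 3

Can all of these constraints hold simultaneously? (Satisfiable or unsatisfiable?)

One satisfying assignment is x = 7, y = 7, z = 6, w = 4, v = 6, u = 4.
For the less obvious constraints — constraint 7: z - x = -1; constraint 9: x - u = 3; constraint 12: w + x = 11 — and the others hold by inspection.

Satisfiable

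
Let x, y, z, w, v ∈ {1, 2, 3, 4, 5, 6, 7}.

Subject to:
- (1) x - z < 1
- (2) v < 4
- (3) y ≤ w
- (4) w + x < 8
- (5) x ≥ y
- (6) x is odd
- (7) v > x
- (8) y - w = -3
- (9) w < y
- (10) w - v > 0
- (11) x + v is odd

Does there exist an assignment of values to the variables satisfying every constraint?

Constraints 5, 7, 9, and 10 give v < w, w < y, y ≤ x, x < v. Chaining: v < w < y ≤ x < v, which forces v < v — impossible.

Unsatisfiable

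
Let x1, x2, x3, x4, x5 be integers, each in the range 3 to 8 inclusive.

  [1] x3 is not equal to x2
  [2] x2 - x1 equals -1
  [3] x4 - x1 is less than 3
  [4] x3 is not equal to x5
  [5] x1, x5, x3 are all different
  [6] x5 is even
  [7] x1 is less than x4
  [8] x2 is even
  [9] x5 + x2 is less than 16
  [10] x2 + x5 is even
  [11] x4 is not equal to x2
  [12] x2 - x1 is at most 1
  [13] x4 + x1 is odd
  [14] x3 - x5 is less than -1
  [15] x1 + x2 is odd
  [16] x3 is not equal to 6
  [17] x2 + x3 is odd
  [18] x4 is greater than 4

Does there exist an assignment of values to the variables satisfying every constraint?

One satisfying assignment is x1 = 7, x2 = 6, x3 = 5, x4 = 8, x5 = 8.
For the less obvious constraints — constraint 2: x2 - x1 = -1; constraint 3: x4 - x1 = 1; constraint 9: x5 + x2 = 14 — and the others hold by inspection.

Satisfiable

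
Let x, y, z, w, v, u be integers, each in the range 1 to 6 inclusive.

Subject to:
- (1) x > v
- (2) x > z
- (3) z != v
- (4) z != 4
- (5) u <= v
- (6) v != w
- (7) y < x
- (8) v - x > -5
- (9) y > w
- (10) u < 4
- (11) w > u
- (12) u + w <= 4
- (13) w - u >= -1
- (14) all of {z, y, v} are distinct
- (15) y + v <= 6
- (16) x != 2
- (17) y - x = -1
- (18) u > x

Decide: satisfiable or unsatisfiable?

Constraints 7, 9, 11, and 18 give u < w, w < y, y < x, x < u. Chaining: u < w < y < x < u, which forces u < u — impossible.

Unsatisfiable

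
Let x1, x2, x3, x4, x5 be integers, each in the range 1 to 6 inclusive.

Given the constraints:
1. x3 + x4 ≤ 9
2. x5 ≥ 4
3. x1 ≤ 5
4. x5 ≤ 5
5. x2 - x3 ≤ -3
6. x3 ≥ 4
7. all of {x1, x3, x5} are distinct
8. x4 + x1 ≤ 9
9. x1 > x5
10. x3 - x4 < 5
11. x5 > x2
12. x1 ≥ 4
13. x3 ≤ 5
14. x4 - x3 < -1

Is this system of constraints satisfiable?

Unsatisfiable

Constraints 2, 3, 4, 6, 12, and 13 confine each of x1, x3, x5 to the 2 values {4, 5}.
Constraint 7 requires all 3 of them to be distinct, but only 2 values are available — impossible by the pigeonhole principle.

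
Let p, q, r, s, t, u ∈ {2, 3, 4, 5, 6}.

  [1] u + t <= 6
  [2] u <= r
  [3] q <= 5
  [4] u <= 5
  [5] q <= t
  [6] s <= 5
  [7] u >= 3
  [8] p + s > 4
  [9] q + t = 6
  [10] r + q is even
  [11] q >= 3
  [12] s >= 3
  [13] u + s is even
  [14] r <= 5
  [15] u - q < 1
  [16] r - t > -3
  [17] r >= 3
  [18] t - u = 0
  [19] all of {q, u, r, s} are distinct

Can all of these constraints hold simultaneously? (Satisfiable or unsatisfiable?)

Unsatisfiable

Constraints 3, 4, 6, 7, 11, 12, 14, and 17 confine each of q, u, r, s to the 3 values {3, …, 5}.
Constraint 19 requires all 4 of them to be distinct, but only 3 values are available — impossible by the pigeonhole principle.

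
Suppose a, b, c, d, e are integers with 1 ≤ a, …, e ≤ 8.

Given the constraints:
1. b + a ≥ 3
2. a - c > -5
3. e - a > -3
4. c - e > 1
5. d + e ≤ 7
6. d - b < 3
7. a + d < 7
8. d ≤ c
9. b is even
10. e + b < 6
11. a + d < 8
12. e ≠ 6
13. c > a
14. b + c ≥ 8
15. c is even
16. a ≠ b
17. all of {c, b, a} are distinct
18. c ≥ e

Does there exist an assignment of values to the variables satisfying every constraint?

Satisfiable

Try a = 4, b = 2, c = 6, d = 2, e = 2.
Check constraint 1: b + a = 6; constraint 2: a - c = -2; constraint 3: e - a = -2. The remaining constraints are straightforward to verify.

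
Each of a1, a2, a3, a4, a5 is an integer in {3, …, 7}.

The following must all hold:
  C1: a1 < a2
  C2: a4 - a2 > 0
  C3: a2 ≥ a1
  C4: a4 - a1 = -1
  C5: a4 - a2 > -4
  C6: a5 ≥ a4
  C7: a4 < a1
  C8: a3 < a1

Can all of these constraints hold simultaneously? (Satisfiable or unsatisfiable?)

Unsatisfiable

Constraints 1, 2, and 7 give a4 < a1, a1 < a2, a2 < a4. Chaining: a4 < a1 < a2 < a4, which forces a4 < a4 — impossible.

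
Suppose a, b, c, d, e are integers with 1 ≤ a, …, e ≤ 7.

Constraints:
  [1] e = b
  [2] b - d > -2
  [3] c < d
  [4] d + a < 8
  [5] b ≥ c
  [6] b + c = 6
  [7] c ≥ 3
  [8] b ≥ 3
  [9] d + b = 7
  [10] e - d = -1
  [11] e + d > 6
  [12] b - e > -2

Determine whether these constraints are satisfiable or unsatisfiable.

Take a = 3, b = 3, c = 3, d = 4, e = 3. Then constraint 2: b - d = -1; constraint 4: d + a = 7, and every other listed constraint is also met.

Satisfiable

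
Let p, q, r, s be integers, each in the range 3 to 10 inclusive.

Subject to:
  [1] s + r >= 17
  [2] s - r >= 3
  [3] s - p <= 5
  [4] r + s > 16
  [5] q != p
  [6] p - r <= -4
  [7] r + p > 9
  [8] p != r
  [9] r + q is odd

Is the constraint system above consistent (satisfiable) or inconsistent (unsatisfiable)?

Unsatisfiable

Constraints 2, 3, and 6 give s − r ≥ 3, r − p ≥ 4, p − s ≥ -5.
Adding all 3 inequalities: the left sides telescope to 0, and the right sides sum to 3 + 4 + (-5) = 2. So 0 ≥ 2, which is false.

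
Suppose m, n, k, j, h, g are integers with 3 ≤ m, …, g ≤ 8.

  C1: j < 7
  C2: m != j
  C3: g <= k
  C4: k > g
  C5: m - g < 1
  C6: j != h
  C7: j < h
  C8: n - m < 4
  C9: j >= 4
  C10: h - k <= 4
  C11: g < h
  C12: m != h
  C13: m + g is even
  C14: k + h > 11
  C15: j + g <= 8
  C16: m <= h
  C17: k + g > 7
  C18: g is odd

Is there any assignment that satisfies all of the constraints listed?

Try m = 3, n = 5, k = 5, j = 4, h = 7, g = 3.
Check constraint 5: m - g = 0; constraint 8: n - m = 2; constraint 10: h - k = 2. The remaining constraints are straightforward to verify.

Satisfiable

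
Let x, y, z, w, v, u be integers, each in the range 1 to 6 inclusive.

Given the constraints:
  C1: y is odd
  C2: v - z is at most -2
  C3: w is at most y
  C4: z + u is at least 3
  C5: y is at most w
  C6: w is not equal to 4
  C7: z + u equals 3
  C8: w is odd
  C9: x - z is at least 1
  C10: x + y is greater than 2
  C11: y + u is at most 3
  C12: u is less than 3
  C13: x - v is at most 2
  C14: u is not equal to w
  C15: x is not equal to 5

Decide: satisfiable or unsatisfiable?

Unsatisfiable

Constraints 2, 9, and 13 give z − v ≥ 2, v − x ≥ -2, x − z ≥ 1.
Adding all 3 inequalities: the left sides telescope to 0, and the right sides sum to 2 + (-2) + 1 = 1. So 0 ≥ 1, which is false.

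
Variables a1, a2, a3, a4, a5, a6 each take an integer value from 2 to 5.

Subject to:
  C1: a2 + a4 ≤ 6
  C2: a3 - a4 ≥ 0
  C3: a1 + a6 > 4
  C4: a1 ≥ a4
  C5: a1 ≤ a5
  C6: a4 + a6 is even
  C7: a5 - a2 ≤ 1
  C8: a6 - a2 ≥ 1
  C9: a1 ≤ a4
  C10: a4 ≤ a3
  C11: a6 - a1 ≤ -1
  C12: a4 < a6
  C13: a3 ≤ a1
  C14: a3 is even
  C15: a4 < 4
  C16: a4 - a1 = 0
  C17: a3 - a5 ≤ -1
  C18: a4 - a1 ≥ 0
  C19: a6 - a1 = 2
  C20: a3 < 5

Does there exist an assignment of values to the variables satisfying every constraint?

Unsatisfiable

Constraints 2, 7, 8, 11, 17, and 18 give a6 − a2 ≥ 1, a2 − a5 ≥ -1, a5 − a3 ≥ 1, a3 − a4 ≥ 0, a4 − a1 ≥ 0, a1 − a6 ≥ 1.
Adding all 6 inequalities: the left sides telescope to 0, and the right sides sum to 1 + (-1) + 1 + 0 + 0 + 1 = 2. So 0 ≥ 2, which is false.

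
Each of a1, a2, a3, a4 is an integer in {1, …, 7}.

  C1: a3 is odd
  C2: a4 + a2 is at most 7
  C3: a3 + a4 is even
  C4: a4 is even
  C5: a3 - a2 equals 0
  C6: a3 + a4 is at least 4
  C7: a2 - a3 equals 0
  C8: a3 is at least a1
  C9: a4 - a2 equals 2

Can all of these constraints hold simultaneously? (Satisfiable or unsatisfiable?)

Unsatisfiable

Constraint 1 makes a3 odd and constraint 4 makes a4 even, so a3 + a4 must be odd. Constraint 3 says a3 + a4 is even — contradiction.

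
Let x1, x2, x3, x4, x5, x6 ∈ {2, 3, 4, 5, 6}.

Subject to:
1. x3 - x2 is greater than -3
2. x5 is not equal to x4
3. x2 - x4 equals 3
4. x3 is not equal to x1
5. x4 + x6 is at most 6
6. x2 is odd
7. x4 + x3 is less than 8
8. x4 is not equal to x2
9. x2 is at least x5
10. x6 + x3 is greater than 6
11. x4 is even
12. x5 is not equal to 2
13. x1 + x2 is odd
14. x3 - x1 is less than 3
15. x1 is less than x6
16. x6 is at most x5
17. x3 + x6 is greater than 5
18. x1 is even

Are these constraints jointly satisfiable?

Take x1 = 2, x2 = 5, x3 = 3, x4 = 2, x5 = 5, x6 = 4. Then constraint 1: x3 - x2 = -2; constraint 3: x2 - x4 = 3; constraint 5: x4 + x6 = 6, and every other listed constraint is also met.

Satisfiable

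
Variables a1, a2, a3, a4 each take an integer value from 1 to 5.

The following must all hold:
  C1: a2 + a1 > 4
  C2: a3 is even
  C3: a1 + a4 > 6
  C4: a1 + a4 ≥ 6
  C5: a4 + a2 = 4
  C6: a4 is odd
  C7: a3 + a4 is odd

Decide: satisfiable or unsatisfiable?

Satisfiable

Setting (a1, a2, a3, a4) = (5, 1, 2, 3) satisfies everything: constraint 1: a2 + a1 = 6; constraint 3: a1 + a4 = 8, and the others follow.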